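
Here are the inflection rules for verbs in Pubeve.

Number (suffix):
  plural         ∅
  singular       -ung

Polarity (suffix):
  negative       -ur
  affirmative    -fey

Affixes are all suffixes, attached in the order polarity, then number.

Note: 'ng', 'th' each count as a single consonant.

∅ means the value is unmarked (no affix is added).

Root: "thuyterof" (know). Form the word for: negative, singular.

thuyterofurung

Attach polarity negative -ur → thuyterofur.
Attach number singular -ung → thuyterofurung.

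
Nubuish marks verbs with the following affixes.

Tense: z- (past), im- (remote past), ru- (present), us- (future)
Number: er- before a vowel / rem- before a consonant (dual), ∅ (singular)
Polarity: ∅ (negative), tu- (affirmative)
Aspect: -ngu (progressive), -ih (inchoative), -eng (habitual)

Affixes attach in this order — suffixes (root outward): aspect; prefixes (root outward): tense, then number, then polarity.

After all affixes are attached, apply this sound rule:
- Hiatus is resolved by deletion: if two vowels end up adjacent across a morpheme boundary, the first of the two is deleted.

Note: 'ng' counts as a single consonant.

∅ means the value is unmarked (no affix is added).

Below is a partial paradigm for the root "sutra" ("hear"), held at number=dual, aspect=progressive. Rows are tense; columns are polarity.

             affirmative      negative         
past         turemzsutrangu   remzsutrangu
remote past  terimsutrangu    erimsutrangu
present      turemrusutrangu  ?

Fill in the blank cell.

Attach tense present ru- → rusutra.
Attach number dual rem- (before consonant 'r') → remrusutra.
Attach aspect progressive -ngu → remrusutrangu.
polarity = negative: zero marking, form stays remrusutrangu.
Vowel deletion: no change.

remrusutrangu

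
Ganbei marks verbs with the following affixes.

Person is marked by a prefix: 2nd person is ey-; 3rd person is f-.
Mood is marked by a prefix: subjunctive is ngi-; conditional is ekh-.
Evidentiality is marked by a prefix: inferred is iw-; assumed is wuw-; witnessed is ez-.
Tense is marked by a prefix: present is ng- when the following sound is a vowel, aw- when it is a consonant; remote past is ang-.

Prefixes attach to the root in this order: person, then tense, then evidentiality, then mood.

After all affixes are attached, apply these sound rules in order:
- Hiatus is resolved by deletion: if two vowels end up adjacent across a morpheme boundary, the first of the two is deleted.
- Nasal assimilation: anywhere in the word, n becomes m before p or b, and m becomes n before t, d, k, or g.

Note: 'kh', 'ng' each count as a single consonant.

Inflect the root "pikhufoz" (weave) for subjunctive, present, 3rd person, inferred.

ngiwawfpikhufoz

Attach person 3rd person f- → fpikhufoz.
Attach tense present aw- (before consonant 'f') → awfpikhufoz.
Attach evidentiality inferred iw- → iwawfpikhufoz.
Attach mood subjunctive ngi- → ngiiwawfpikhufoz.
Apply vowel deletion: ngiiwawfpikhufoz → ngiwawfpikhufoz.
Nasal assimilation: no change.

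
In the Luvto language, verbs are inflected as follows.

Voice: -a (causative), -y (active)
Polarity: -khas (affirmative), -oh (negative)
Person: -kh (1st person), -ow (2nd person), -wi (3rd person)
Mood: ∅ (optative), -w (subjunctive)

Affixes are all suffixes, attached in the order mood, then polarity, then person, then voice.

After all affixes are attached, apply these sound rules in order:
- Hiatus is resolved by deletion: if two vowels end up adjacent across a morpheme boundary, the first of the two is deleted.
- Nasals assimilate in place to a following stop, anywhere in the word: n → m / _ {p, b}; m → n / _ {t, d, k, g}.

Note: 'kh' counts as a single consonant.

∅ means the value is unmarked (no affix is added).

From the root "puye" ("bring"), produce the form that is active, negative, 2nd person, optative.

mood = optative: zero marking, form stays puye.
Attach polarity negative -oh → puyeoh.
Attach person 2nd person -ow → puyeohow.
Attach voice active -y → puyeohowy.
Apply vowel deletion: puyeohowy → puyohowy.
Nasal assimilation: no change.

puyohowy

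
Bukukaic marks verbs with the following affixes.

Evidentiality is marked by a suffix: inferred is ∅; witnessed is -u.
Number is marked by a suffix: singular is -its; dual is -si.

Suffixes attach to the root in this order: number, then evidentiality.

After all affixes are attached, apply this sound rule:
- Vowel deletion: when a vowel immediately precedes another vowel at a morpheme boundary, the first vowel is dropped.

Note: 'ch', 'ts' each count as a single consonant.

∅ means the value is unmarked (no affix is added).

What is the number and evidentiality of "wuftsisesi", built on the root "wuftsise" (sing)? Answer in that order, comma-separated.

dual, inferred

Segment: wuftsise-si.
number: -si → dual.
evidentiality: ∅ → inferred.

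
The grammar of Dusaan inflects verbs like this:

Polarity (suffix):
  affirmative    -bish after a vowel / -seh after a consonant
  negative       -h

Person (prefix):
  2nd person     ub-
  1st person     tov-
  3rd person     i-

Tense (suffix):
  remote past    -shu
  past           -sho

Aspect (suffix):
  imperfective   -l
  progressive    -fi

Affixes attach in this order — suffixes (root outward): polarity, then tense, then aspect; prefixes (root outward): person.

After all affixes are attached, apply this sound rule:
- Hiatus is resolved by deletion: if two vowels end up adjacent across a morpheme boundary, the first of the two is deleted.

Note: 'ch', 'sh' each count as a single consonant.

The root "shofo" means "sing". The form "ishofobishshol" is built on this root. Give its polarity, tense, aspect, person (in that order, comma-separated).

Segment: i-shofo-bish-sho-l.
polarity: -bish/seh → affirmative.
tense: -sho → past.
aspect: -l → imperfective.
person: i- → 3rd person.

affirmative, past, imperfective, 3rd person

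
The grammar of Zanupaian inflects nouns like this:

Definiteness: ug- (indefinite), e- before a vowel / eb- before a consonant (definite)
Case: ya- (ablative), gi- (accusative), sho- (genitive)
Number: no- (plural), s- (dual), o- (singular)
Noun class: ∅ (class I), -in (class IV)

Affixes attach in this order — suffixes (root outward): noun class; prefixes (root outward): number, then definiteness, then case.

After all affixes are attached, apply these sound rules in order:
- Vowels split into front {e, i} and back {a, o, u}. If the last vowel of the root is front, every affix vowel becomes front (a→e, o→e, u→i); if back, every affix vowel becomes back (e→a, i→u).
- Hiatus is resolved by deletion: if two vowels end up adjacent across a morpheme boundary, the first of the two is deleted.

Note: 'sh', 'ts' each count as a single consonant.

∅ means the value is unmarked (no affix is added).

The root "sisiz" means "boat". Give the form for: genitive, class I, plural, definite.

noun class = class I: zero marking, form stays sisiz.
Attach number plural no- → nosisiz.
Attach definiteness definite eb- (before consonant 'n') → ebnosisiz.
Attach case genitive sho- → shoebnosisiz.
Apply vowel harmony: shoebnosisiz → sheebnesisiz.
Apply vowel deletion: sheebnesisiz → shebnesisiz.

shebnesisiz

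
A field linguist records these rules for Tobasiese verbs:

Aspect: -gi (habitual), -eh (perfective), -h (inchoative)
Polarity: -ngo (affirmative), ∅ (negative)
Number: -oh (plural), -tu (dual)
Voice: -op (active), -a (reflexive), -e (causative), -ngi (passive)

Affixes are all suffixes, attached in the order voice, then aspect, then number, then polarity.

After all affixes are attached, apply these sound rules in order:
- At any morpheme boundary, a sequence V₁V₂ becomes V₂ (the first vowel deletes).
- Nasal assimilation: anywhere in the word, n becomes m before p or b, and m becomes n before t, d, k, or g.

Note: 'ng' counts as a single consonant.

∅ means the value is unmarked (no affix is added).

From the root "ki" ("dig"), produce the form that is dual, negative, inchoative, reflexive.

Attach voice reflexive -a → kia.
Attach aspect inchoative -h → kiah.
Attach number dual -tu → kiahtu.
polarity = negative: zero marking, form stays kiahtu.
Apply vowel deletion: kiahtu → kahtu.
Nasal assimilation: no change.

kahtu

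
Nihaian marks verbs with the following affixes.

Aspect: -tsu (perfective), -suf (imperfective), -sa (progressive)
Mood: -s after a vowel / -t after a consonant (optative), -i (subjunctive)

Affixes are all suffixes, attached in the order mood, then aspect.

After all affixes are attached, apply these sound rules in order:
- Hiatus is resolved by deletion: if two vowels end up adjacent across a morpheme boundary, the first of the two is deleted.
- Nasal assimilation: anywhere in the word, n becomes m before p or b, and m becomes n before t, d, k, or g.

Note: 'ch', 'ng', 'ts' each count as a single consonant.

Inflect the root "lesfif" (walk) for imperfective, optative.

lesfiftsuf

Attach mood optative -t (after consonant 'f') → lesfift.
Attach aspect imperfective -suf → lesfiftsuf.
Vowel deletion: no change.
Nasal assimilation: no change.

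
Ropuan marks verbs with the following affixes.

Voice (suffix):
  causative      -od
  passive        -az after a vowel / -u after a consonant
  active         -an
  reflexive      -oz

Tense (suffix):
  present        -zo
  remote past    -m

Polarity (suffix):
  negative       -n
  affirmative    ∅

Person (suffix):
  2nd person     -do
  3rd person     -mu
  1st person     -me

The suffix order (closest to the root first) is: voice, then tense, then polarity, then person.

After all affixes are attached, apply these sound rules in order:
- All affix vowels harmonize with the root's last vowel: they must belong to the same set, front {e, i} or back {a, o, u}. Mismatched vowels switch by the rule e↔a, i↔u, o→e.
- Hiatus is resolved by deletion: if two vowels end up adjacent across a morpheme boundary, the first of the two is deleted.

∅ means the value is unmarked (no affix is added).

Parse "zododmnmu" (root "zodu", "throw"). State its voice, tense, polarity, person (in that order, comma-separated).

causative, remote past, negative, 3rd person

Segment: zodu-od-m-n-mu.
voice: -od → causative.
tense: -m → remote past.
polarity: -n → negative.
person: -mu → 3rd person.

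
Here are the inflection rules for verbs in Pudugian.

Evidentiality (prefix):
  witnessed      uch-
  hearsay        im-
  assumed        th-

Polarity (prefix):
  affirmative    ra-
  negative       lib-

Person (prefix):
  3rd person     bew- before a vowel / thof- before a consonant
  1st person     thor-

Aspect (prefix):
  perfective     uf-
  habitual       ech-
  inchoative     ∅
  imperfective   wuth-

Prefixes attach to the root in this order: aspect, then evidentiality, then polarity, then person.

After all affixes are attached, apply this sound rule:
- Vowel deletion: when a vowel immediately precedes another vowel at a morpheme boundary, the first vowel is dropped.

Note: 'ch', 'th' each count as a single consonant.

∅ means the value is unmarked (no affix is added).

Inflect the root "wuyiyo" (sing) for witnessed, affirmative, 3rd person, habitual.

Attach aspect habitual ech- → echwuyiyo.
Attach evidentiality witnessed uch- → uchechwuyiyo.
Attach polarity affirmative ra- → rauchechwuyiyo.
Attach person 3rd person thof- (before consonant 'r') → thofrauchechwuyiyo.
Apply vowel deletion: thofrauchechwuyiyo → thofruchechwuyiyo.

thofruchechwuyiyo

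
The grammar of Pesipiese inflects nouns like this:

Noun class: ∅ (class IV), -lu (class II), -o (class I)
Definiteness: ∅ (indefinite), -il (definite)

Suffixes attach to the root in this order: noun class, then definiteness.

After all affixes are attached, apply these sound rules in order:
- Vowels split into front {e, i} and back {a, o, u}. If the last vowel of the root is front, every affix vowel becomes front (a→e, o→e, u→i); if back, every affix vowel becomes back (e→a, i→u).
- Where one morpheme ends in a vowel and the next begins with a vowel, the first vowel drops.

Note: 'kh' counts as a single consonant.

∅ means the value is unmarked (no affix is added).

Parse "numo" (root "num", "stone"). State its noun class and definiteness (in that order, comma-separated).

class I, indefinite

Segment: num-o.
noun class: -o → class I.
definiteness: ∅ → indefinite.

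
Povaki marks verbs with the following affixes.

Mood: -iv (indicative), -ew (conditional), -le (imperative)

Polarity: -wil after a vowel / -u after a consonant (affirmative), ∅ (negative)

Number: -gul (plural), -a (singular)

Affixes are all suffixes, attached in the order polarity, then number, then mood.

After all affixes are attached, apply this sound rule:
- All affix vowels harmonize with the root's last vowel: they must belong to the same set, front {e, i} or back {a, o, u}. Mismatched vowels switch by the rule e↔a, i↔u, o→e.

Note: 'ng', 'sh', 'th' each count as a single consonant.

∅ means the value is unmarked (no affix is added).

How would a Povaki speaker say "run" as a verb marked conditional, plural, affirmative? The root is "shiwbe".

shiwbewilgilew

Attach polarity affirmative -wil (after vowel 'e') → shiwbewil.
Attach number plural -gul → shiwbewilgul.
Attach mood conditional -ew → shiwbewilgulew.
Apply vowel harmony: shiwbewilgulew → shiwbewilgilew.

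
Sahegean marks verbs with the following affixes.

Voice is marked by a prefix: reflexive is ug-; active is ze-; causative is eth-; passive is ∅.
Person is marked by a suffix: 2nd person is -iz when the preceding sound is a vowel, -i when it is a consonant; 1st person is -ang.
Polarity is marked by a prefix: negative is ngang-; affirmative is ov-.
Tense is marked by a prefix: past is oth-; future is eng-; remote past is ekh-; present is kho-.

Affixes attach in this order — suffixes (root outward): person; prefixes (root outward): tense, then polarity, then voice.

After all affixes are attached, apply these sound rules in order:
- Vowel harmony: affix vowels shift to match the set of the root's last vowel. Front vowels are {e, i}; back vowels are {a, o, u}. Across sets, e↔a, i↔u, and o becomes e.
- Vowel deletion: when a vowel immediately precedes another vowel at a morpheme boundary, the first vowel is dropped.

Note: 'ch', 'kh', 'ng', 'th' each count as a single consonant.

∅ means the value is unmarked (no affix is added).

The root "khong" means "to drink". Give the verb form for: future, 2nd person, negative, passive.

ngangangkhongu

Attach person 2nd person -i (after consonant 'ng') → khongi.
Attach tense future eng- → engkhongi.
Attach polarity negative ngang- → ngangengkhongi.
voice = passive: zero marking, form stays ngangengkhongi.
Apply vowel harmony: ngangengkhongi → ngangangkhongu.
Vowel deletion: no change.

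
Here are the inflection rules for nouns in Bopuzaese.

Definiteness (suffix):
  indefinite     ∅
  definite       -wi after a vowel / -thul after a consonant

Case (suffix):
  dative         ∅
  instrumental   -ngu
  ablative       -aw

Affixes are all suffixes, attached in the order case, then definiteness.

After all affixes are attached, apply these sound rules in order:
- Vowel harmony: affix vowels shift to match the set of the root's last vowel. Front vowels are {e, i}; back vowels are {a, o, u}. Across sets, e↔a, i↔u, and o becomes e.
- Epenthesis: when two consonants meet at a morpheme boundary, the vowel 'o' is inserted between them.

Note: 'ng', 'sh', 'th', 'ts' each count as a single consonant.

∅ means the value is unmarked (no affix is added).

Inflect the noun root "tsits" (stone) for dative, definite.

tsitsothil

case = dative: zero marking, form stays tsits.
Attach definiteness definite -thul (after consonant 'ts') → tsitsthul.
Apply vowel harmony: tsitsthul → tsitsthil.
Apply epenthesis: tsitsthil → tsitsothil.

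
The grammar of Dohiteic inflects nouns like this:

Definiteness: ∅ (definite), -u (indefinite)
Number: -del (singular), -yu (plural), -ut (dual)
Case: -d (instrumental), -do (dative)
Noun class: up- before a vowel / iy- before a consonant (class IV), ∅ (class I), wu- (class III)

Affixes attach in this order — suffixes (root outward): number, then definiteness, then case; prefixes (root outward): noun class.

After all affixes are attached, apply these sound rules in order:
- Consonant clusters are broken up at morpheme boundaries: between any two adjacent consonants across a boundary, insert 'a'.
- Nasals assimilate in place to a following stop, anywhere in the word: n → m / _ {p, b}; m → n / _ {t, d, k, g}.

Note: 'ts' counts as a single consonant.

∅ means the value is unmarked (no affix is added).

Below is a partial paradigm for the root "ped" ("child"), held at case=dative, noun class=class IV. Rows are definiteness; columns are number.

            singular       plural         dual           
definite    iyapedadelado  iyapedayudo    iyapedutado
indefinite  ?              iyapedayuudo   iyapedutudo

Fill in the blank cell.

Attach number singular -del → peddel.
Attach definiteness indefinite -u → peddelu.
Attach case dative -do → peddeludo.
Attach noun class class IV iy- (before consonant 'p') → iypeddeludo.
Apply epenthesis: iypeddeludo → iyapedadeludo.
Nasal assimilation: no change.

iyapedadeludo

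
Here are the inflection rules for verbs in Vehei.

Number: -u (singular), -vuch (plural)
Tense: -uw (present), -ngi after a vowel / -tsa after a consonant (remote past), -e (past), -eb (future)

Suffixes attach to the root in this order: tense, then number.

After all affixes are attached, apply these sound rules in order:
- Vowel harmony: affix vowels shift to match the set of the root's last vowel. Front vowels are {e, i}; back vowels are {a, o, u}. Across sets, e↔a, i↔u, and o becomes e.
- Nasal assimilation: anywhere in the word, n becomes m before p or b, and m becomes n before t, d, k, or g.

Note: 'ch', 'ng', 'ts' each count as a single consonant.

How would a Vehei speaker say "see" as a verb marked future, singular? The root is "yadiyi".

yadiyiebi

Attach tense future -eb → yadiyieb.
Attach number singular -u → yadiyiebu.
Apply vowel harmony: yadiyiebu → yadiyiebi.
Nasal assimilation: no change.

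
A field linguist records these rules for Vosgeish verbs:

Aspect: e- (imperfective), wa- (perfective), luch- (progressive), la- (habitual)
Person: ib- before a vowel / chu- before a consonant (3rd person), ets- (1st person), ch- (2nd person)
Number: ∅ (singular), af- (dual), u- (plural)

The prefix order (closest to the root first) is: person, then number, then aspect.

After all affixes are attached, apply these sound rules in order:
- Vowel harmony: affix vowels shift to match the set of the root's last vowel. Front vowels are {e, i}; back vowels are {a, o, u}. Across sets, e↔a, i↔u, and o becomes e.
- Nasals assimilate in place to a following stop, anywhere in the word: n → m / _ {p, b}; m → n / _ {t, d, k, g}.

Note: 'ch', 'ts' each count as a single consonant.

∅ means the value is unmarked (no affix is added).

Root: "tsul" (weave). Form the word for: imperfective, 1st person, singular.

aatstsul

Attach person 1st person ets- → etstsul.
number = singular: zero marking, form stays etstsul.
Attach aspect imperfective e- → eetstsul.
Apply vowel harmony: eetstsul → aatstsul.
Nasal assimilation: no change.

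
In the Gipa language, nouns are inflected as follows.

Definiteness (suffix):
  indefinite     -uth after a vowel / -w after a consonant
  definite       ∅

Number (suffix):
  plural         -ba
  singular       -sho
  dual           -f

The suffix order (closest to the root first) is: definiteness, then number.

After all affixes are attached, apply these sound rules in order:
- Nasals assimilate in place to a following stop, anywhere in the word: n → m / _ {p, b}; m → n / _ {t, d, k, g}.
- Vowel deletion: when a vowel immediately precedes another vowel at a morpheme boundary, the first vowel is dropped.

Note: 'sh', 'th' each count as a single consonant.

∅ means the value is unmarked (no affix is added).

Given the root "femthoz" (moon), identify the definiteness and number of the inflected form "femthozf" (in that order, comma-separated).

Segment: femthoz-f.
definiteness: ∅ → definite.
number: -f → dual.

definite, dual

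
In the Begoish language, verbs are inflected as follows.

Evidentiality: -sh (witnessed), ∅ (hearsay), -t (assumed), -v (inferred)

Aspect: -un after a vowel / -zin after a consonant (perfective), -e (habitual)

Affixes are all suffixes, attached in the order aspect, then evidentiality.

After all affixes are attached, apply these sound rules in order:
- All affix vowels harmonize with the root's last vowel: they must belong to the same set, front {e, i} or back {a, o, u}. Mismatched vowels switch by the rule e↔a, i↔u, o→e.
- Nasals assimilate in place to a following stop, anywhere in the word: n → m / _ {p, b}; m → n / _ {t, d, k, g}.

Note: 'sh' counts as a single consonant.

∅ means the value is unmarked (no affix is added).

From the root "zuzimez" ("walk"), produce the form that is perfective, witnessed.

zuzimezzinsh

Attach aspect perfective -zin (after consonant 'z') → zuzimezzin.
Attach evidentiality witnessed -sh → zuzimezzinsh.
Vowel harmony: no change.
Nasal assimilation: no change.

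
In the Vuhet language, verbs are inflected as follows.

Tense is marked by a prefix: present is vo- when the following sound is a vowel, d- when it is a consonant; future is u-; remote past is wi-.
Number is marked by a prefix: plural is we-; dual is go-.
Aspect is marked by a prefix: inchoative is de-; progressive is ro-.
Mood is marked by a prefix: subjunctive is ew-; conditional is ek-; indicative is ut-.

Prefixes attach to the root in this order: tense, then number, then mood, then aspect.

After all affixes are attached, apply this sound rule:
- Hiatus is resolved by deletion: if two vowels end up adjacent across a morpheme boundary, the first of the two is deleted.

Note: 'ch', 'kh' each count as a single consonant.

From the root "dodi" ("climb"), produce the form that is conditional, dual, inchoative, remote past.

Attach tense remote past wi- → widodi.
Attach number dual go- → gowidodi.
Attach mood conditional ek- → ekgowidodi.
Attach aspect inchoative de- → deekgowidodi.
Apply vowel deletion: deekgowidodi → dekgowidodi.

dekgowidodi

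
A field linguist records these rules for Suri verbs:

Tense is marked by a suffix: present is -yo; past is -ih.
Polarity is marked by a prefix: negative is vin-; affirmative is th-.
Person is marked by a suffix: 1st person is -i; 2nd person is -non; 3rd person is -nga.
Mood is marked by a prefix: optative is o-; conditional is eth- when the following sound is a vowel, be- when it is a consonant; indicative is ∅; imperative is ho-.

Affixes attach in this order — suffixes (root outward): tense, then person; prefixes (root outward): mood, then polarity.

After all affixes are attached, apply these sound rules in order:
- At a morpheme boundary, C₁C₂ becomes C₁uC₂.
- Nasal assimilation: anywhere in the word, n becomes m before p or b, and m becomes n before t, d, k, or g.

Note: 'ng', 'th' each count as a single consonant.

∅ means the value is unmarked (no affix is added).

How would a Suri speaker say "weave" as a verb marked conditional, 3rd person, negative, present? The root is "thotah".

Attach tense present -yo → thotahyo.
Attach person 3rd person -nga → thotahyonga.
Attach mood conditional be- (before consonant 'th') → bethotahyonga.
Attach polarity negative vin- → vinbethotahyonga.
Apply epenthesis: vinbethotahyonga → vinubethotahuyonga.
Nasal assimilation: no change.

vinubethotahuyonga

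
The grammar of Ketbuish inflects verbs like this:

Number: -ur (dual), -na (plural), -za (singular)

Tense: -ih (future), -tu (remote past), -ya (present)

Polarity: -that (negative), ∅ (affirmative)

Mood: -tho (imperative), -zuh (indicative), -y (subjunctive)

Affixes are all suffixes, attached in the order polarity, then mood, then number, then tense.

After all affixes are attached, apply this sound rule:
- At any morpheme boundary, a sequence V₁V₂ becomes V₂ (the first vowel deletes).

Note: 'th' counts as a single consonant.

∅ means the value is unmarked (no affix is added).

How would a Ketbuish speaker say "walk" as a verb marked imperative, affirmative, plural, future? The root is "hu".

huthonih

polarity = affirmative: zero marking, form stays hu.
Attach mood imperative -tho → hutho.
Attach number plural -na → huthona.
Attach tense future -ih → huthonaih.
Apply vowel deletion: huthonaih → huthonih.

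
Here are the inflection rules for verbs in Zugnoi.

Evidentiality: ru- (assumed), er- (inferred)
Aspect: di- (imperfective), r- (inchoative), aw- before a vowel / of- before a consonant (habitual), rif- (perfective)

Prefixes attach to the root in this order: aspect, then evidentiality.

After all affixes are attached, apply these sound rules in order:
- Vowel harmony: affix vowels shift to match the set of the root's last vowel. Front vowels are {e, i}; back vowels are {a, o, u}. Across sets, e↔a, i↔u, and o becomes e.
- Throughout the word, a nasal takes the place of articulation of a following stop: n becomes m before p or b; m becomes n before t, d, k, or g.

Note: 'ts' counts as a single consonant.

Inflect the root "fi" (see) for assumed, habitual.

rieffi

Attach aspect habitual of- (before consonant 'f') → offi.
Attach evidentiality assumed ru- → ruoffi.
Apply vowel harmony: ruoffi → rieffi.
Nasal assimilation: no change.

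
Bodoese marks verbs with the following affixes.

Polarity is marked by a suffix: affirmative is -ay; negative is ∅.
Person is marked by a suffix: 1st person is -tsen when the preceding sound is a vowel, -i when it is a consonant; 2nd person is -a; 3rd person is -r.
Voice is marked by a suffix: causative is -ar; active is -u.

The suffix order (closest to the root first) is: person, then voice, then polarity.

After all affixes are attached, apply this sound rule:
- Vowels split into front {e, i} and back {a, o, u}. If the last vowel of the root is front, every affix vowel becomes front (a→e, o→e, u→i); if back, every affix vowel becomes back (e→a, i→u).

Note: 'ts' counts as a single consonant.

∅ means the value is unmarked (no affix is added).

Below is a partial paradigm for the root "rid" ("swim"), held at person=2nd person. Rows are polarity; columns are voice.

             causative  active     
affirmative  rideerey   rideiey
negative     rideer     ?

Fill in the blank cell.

Attach person 2nd person -a → rida.
Attach voice active -u → ridau.
polarity = negative: zero marking, form stays ridau.
Apply vowel harmony: ridau → ridei.

ridei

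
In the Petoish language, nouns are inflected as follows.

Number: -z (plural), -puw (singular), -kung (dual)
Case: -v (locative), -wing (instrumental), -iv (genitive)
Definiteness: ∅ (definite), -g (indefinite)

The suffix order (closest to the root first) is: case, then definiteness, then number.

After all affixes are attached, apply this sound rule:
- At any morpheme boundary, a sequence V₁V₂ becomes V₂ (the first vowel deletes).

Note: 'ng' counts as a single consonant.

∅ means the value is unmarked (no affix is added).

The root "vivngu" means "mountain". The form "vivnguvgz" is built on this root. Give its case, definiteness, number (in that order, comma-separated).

Segment: vivngu-v-g-z.
case: -v → locative.
definiteness: -g → indefinite.
number: -z → plural.

locative, indefinite, plural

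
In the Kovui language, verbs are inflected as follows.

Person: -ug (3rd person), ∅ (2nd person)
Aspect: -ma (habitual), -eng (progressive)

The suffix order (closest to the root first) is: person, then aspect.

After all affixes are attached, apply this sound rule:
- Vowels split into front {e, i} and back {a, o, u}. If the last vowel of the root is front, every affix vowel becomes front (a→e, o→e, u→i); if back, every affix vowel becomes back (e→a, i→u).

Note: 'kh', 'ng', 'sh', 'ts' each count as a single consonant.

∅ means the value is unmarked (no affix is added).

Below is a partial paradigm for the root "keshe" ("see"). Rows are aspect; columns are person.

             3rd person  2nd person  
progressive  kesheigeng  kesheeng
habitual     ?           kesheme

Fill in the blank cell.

kesheigme

Attach person 3rd person -ug → kesheug.
Attach aspect habitual -ma → kesheugma.
Apply vowel harmony: kesheugma → kesheigme.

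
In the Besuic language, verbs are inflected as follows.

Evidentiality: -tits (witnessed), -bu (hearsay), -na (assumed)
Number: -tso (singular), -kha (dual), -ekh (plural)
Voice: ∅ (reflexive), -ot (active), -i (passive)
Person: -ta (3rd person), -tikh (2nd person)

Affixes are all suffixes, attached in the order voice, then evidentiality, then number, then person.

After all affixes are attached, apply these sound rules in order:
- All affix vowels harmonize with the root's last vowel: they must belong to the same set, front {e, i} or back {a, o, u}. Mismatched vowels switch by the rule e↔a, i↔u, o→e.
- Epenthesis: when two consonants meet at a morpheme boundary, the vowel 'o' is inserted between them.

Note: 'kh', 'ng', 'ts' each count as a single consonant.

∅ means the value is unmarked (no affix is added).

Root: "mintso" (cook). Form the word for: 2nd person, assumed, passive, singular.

mintsounatsotukh

Attach voice passive -i → mintsoi.
Attach evidentiality assumed -na → mintsoina.
Attach number singular -tso → mintsoinatso.
Attach person 2nd person -tikh → mintsoinatsotikh.
Apply vowel harmony: mintsoinatsotikh → mintsounatsotukh.
Epenthesis: no change.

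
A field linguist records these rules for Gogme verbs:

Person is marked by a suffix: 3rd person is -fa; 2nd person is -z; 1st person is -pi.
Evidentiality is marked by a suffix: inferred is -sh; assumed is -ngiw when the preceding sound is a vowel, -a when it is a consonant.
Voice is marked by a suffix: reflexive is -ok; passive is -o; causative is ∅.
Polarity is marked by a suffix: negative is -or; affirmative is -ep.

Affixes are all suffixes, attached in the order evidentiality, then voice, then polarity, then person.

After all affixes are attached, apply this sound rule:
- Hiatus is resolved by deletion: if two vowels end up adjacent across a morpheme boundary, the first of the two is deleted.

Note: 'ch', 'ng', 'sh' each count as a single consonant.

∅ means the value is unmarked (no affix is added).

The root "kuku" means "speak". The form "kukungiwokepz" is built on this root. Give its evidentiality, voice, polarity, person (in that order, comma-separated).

assumed, reflexive, affirmative, 2nd person

Segment: kuku-ngiw-ok-ep-z.
evidentiality: -ngiw/a → assumed.
voice: -ok → reflexive.
polarity: -ep → affirmative.
person: -z → 2nd person.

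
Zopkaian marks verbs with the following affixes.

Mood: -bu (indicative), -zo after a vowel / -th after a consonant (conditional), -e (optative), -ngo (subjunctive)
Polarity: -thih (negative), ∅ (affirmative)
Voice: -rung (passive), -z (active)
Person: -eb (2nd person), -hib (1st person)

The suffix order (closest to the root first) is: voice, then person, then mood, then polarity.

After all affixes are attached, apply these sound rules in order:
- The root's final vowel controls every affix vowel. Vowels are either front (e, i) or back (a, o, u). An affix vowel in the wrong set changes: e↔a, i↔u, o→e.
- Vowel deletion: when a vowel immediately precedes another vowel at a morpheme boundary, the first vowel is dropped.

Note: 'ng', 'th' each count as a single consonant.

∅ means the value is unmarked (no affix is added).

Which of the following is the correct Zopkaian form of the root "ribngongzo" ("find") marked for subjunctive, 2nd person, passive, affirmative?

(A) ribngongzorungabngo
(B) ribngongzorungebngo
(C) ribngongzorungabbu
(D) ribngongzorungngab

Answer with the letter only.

A

Attach voice passive -rung → ribngongzorung.
Attach person 2nd person -eb → ribngongzorungeb.
Attach mood subjunctive -ngo → ribngongzorungebngo.
polarity = affirmative: zero marking, form stays ribngongzorungebngo.
Apply vowel harmony: ribngongzorungebngo → ribngongzorungabngo.
Vowel deletion: no change.
So the correct form is ribngongzorungabngo, option (A).
(C) ribngongzorungabbu is wrong: it uses indicative instead of subjunctive for mood.
(B) ribngongzorungebngo is wrong: it fails to apply the sound rule(s).
(D) ribngongzorungngab is wrong: it has the affixes in the wrong order.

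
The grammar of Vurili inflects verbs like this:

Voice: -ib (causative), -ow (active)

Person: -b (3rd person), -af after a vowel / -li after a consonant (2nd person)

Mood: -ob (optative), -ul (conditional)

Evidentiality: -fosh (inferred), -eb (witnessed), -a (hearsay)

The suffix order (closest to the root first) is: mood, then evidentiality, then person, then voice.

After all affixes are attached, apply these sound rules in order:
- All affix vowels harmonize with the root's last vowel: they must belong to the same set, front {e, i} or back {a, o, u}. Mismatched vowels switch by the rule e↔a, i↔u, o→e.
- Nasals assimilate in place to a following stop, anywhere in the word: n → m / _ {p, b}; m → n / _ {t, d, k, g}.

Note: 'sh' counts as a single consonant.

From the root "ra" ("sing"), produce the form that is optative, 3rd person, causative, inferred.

raobfoshbub

Attach mood optative -ob → raob.
Attach evidentiality inferred -fosh → raobfosh.
Attach person 3rd person -b → raobfoshb.
Attach voice causative -ib → raobfoshbib.
Apply vowel harmony: raobfoshbib → raobfoshbub.
Nasal assimilation: no change.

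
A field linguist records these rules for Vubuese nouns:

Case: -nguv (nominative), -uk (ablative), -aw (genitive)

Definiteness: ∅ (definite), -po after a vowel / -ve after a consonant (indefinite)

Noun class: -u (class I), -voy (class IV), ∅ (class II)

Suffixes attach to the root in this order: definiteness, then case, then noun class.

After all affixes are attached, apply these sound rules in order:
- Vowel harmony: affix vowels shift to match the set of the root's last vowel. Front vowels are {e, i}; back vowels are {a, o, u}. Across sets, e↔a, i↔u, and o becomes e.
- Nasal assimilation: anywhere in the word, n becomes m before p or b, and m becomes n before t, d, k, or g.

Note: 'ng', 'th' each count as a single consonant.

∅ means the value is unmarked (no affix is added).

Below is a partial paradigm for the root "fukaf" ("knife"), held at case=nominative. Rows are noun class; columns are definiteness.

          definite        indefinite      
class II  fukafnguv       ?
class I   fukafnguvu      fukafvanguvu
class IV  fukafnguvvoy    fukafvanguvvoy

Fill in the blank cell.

Attach definiteness indefinite -ve (after consonant 'f') → fukafve.
Attach case nominative -nguv → fukafvenguv.
noun class = class II: zero marking, form stays fukafvenguv.
Apply vowel harmony: fukafvenguv → fukafvanguv.
Nasal assimilation: no change.

fukafvanguv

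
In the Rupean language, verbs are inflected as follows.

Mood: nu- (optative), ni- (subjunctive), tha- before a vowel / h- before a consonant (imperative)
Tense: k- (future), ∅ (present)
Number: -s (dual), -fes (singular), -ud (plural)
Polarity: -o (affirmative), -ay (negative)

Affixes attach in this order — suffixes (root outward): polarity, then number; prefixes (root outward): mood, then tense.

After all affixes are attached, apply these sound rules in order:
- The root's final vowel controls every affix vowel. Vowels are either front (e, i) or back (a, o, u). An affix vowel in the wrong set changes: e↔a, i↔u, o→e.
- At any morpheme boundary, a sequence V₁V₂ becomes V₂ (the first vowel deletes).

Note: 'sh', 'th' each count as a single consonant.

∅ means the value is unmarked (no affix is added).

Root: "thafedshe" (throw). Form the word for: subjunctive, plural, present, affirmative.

nithafedshid

Attach mood subjunctive ni- → nithafedshe.
Attach polarity affirmative -o → nithafedsheo.
Attach number plural -ud → nithafedsheoud.
tense = present: zero marking, form stays nithafedsheoud.
Apply vowel harmony: nithafedsheoud → nithafedsheeid.
Apply vowel deletion: nithafedsheeid → nithafedshid.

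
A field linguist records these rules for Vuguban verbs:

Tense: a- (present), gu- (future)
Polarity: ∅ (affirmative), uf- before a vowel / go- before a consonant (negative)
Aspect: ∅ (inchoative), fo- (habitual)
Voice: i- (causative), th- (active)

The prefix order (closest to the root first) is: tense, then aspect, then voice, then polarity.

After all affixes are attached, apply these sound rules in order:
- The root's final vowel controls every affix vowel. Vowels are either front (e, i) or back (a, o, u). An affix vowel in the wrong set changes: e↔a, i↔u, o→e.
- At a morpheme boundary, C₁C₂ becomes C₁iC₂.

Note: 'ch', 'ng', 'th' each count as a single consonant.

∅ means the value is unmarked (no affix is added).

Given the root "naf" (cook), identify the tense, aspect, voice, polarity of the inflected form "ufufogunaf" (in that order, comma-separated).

Segment: uf-i-fo-gu-naf.
tense: gu- → future.
aspect: fo- → habitual.
voice: i- → causative.
polarity: uf/go- → negative.

future, habitual, causative, negative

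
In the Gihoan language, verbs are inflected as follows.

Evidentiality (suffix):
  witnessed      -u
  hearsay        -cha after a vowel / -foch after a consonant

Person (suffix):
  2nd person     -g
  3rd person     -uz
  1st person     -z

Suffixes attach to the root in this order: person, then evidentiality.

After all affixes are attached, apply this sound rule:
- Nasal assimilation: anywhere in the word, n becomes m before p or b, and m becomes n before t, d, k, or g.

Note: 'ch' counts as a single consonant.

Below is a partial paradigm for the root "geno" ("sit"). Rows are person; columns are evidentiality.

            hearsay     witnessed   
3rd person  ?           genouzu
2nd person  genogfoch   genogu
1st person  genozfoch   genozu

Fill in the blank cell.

Attach person 3rd person -uz → genouz.
Attach evidentiality hearsay -foch (after consonant 'z') → genouzfoch.
Nasal assimilation: no change.

genouzfoch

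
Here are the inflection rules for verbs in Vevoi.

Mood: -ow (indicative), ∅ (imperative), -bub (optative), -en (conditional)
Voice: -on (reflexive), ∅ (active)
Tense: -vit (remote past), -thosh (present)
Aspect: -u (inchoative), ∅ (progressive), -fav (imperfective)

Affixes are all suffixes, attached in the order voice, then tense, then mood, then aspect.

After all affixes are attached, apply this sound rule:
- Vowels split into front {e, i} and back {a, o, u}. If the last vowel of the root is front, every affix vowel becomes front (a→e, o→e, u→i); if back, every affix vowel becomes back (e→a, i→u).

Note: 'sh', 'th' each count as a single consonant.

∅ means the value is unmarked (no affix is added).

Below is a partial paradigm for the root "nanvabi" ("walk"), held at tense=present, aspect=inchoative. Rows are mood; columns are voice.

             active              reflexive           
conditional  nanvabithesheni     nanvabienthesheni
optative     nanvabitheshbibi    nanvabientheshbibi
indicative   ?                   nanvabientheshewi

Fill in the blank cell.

voice = active: zero marking, form stays nanvabi.
Attach tense present -thosh → nanvabithosh.
Attach mood indicative -ow → nanvabithoshow.
Attach aspect inchoative -u → nanvabithoshowu.
Apply vowel harmony: nanvabithoshowu → nanvabitheshewi.

nanvabitheshewi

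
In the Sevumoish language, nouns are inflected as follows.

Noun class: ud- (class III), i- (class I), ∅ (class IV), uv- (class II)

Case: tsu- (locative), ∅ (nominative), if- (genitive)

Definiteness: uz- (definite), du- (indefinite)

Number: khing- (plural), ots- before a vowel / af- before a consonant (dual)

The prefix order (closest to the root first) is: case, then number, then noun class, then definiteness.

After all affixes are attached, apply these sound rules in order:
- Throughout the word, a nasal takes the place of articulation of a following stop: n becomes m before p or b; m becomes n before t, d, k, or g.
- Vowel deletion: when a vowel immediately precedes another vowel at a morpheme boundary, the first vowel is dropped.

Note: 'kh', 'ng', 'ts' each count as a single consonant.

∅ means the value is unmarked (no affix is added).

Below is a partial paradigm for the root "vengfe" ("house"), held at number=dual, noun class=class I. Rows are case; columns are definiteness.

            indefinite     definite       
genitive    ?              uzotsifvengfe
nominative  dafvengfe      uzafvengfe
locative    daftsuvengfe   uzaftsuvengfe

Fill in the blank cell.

Attach case genitive if- → ifvengfe.
Attach number dual ots- (before vowel 'i') → otsifvengfe.
Attach noun class class I i- → iotsifvengfe.
Attach definiteness indefinite du- → duiotsifvengfe.
Nasal assimilation: no change.
Apply vowel deletion: duiotsifvengfe → dotsifvengfe.

dotsifvengfe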